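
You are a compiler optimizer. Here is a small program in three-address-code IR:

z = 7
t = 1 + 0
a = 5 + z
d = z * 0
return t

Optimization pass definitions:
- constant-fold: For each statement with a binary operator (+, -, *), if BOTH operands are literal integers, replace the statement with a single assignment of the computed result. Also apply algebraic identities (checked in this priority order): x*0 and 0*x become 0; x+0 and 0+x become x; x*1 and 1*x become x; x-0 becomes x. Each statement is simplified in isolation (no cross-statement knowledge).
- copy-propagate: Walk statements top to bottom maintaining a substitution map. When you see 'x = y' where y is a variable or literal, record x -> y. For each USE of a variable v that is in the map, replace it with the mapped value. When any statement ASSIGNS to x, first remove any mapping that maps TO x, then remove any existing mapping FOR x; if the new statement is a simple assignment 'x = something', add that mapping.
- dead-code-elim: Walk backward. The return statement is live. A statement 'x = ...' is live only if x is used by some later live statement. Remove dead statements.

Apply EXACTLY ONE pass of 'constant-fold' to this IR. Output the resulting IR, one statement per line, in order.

Answer: z = 7
t = 1
a = 5 + z
d = 0
return t

Derivation:
Applying constant-fold statement-by-statement:
  [1] z = 7  (unchanged)
  [2] t = 1 + 0  -> t = 1
  [3] a = 5 + z  (unchanged)
  [4] d = z * 0  -> d = 0
  [5] return t  (unchanged)
Result (5 stmts):
  z = 7
  t = 1
  a = 5 + z
  d = 0
  return t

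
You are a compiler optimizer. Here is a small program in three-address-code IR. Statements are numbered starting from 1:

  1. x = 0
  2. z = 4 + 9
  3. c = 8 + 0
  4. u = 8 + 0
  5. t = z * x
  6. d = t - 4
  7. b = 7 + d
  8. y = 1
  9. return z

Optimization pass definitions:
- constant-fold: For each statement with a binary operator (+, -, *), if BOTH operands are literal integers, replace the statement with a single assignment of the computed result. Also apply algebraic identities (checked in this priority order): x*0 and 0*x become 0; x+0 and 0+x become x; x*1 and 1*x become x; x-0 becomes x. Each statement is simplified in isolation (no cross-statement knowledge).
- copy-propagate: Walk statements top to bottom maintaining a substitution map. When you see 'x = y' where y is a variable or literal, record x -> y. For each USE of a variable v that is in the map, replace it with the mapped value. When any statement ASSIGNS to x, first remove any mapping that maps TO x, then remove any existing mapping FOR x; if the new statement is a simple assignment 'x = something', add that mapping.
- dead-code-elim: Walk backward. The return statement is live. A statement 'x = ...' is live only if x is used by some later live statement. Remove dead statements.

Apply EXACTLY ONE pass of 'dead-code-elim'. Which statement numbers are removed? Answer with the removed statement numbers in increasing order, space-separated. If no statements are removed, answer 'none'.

Backward liveness scan:
Stmt 1 'x = 0': DEAD (x not in live set [])
Stmt 2 'z = 4 + 9': KEEP (z is live); live-in = []
Stmt 3 'c = 8 + 0': DEAD (c not in live set ['z'])
Stmt 4 'u = 8 + 0': DEAD (u not in live set ['z'])
Stmt 5 't = z * x': DEAD (t not in live set ['z'])
Stmt 6 'd = t - 4': DEAD (d not in live set ['z'])
Stmt 7 'b = 7 + d': DEAD (b not in live set ['z'])
Stmt 8 'y = 1': DEAD (y not in live set ['z'])
Stmt 9 'return z': KEEP (return); live-in = ['z']
Removed statement numbers: [1, 3, 4, 5, 6, 7, 8]
Surviving IR:
  z = 4 + 9
  return z

Answer: 1 3 4 5 6 7 8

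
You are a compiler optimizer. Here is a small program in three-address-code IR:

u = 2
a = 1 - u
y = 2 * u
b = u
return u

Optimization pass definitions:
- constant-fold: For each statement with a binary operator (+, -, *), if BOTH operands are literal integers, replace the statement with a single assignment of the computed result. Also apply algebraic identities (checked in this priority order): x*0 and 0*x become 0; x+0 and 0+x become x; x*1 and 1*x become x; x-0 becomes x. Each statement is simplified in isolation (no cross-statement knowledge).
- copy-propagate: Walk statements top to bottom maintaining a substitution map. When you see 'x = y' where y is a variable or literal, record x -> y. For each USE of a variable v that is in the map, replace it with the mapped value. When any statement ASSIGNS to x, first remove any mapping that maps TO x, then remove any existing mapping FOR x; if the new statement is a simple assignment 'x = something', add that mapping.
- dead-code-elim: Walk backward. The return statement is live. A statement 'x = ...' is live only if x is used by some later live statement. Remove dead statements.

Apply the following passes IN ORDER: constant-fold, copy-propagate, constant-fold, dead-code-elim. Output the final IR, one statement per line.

Answer: return 2

Derivation:
Initial IR:
  u = 2
  a = 1 - u
  y = 2 * u
  b = u
  return u
After constant-fold (5 stmts):
  u = 2
  a = 1 - u
  y = 2 * u
  b = u
  return u
After copy-propagate (5 stmts):
  u = 2
  a = 1 - 2
  y = 2 * 2
  b = 2
  return 2
After constant-fold (5 stmts):
  u = 2
  a = -1
  y = 4
  b = 2
  return 2
After dead-code-elim (1 stmts):
  return 2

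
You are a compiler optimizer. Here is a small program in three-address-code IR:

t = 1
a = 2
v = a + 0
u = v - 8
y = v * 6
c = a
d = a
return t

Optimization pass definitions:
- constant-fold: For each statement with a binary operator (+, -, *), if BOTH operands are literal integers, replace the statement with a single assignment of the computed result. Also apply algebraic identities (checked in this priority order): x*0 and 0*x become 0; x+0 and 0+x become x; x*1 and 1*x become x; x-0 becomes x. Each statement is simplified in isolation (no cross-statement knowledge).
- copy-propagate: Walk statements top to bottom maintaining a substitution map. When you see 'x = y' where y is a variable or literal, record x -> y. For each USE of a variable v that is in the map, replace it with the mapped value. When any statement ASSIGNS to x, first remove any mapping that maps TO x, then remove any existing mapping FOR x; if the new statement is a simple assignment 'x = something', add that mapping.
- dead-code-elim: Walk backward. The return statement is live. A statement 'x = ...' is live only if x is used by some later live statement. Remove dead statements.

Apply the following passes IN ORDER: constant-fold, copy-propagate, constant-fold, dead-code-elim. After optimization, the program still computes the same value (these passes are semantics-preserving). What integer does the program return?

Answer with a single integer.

Initial IR:
  t = 1
  a = 2
  v = a + 0
  u = v - 8
  y = v * 6
  c = a
  d = a
  return t
After constant-fold (8 stmts):
  t = 1
  a = 2
  v = a
  u = v - 8
  y = v * 6
  c = a
  d = a
  return t
After copy-propagate (8 stmts):
  t = 1
  a = 2
  v = 2
  u = 2 - 8
  y = 2 * 6
  c = 2
  d = 2
  return 1
After constant-fold (8 stmts):
  t = 1
  a = 2
  v = 2
  u = -6
  y = 12
  c = 2
  d = 2
  return 1
After dead-code-elim (1 stmts):
  return 1
Evaluate:
  t = 1  =>  t = 1
  a = 2  =>  a = 2
  v = a + 0  =>  v = 2
  u = v - 8  =>  u = -6
  y = v * 6  =>  y = 12
  c = a  =>  c = 2
  d = a  =>  d = 2
  return t = 1

Answer: 1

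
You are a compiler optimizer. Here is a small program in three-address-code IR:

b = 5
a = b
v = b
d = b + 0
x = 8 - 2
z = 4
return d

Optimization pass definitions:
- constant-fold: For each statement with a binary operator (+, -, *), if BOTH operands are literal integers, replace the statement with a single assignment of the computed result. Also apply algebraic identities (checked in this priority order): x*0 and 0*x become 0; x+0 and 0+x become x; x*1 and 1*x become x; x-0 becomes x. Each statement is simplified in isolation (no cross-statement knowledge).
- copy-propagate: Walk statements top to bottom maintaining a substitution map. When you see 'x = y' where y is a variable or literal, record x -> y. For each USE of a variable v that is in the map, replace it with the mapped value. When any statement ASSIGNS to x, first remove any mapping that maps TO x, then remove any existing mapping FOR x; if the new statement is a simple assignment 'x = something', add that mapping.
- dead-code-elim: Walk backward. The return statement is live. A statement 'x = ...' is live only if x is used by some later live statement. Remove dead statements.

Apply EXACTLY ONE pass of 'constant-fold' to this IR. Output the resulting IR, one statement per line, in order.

Answer: b = 5
a = b
v = b
d = b
x = 6
z = 4
return d

Derivation:
Applying constant-fold statement-by-statement:
  [1] b = 5  (unchanged)
  [2] a = b  (unchanged)
  [3] v = b  (unchanged)
  [4] d = b + 0  -> d = b
  [5] x = 8 - 2  -> x = 6
  [6] z = 4  (unchanged)
  [7] return d  (unchanged)
Result (7 stmts):
  b = 5
  a = b
  v = b
  d = b
  x = 6
  z = 4
  return d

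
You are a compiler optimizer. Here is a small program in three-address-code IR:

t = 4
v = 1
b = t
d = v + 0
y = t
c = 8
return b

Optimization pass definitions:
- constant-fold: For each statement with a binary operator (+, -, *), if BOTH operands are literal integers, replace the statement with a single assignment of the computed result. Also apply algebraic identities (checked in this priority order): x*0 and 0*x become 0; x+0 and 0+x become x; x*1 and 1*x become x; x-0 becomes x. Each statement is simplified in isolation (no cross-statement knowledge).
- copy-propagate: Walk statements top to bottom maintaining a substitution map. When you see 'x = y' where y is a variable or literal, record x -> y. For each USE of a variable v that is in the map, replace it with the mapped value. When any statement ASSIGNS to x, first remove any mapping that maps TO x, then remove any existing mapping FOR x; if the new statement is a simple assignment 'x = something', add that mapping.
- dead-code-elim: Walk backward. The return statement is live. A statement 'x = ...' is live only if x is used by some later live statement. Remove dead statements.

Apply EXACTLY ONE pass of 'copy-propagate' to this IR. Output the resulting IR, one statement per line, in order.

Answer: t = 4
v = 1
b = 4
d = 1 + 0
y = 4
c = 8
return 4

Derivation:
Applying copy-propagate statement-by-statement:
  [1] t = 4  (unchanged)
  [2] v = 1  (unchanged)
  [3] b = t  -> b = 4
  [4] d = v + 0  -> d = 1 + 0
  [5] y = t  -> y = 4
  [6] c = 8  (unchanged)
  [7] return b  -> return 4
Result (7 stmts):
  t = 4
  v = 1
  b = 4
  d = 1 + 0
  y = 4
  c = 8
  return 4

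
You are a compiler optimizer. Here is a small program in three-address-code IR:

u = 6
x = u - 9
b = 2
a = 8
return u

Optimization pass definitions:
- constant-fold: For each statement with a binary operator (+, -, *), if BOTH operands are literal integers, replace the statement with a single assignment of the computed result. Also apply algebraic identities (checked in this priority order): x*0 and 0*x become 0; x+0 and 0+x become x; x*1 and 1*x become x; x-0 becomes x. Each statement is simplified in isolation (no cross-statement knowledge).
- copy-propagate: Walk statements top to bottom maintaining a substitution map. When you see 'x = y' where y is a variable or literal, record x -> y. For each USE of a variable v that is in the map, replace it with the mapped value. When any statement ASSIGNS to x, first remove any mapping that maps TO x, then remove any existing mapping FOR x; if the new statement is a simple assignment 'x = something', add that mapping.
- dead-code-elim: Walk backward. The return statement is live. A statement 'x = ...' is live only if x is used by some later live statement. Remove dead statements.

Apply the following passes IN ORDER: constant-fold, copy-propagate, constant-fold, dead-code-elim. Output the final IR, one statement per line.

Answer: return 6

Derivation:
Initial IR:
  u = 6
  x = u - 9
  b = 2
  a = 8
  return u
After constant-fold (5 stmts):
  u = 6
  x = u - 9
  b = 2
  a = 8
  return u
After copy-propagate (5 stmts):
  u = 6
  x = 6 - 9
  b = 2
  a = 8
  return 6
After constant-fold (5 stmts):
  u = 6
  x = -3
  b = 2
  a = 8
  return 6
After dead-code-elim (1 stmts):
  return 6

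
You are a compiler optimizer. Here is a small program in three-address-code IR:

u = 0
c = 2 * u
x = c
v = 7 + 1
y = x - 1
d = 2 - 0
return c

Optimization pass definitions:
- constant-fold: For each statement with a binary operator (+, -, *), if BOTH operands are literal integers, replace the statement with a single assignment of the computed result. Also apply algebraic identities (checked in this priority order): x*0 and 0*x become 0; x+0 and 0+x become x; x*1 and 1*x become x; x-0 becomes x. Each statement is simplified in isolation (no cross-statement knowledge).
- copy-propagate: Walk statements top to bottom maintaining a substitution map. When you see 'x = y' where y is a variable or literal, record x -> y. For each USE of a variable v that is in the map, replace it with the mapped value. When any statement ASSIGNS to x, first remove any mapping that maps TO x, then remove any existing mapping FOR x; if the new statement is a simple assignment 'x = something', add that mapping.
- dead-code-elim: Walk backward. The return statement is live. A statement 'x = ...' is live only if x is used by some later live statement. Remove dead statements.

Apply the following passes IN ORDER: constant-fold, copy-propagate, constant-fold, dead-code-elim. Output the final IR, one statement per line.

Answer: c = 0
return c

Derivation:
Initial IR:
  u = 0
  c = 2 * u
  x = c
  v = 7 + 1
  y = x - 1
  d = 2 - 0
  return c
After constant-fold (7 stmts):
  u = 0
  c = 2 * u
  x = c
  v = 8
  y = x - 1
  d = 2
  return c
After copy-propagate (7 stmts):
  u = 0
  c = 2 * 0
  x = c
  v = 8
  y = c - 1
  d = 2
  return c
After constant-fold (7 stmts):
  u = 0
  c = 0
  x = c
  v = 8
  y = c - 1
  d = 2
  return c
After dead-code-elim (2 stmts):
  c = 0
  return c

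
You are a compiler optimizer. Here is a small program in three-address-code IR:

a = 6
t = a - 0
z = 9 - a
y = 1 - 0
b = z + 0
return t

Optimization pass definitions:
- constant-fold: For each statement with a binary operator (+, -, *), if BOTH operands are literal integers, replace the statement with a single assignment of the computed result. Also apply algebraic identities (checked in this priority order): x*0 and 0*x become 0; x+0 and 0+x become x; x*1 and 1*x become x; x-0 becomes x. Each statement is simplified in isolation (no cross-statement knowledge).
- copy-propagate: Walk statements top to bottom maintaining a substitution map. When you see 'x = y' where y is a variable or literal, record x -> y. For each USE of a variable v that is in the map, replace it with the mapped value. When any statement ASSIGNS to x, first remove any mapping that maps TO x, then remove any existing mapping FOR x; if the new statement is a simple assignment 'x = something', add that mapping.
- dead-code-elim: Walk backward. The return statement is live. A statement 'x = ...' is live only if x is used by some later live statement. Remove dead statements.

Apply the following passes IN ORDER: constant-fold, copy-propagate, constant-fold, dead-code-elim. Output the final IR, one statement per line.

Answer: return 6

Derivation:
Initial IR:
  a = 6
  t = a - 0
  z = 9 - a
  y = 1 - 0
  b = z + 0
  return t
After constant-fold (6 stmts):
  a = 6
  t = a
  z = 9 - a
  y = 1
  b = z
  return t
After copy-propagate (6 stmts):
  a = 6
  t = 6
  z = 9 - 6
  y = 1
  b = z
  return 6
After constant-fold (6 stmts):
  a = 6
  t = 6
  z = 3
  y = 1
  b = z
  return 6
After dead-code-elim (1 stmts):
  return 6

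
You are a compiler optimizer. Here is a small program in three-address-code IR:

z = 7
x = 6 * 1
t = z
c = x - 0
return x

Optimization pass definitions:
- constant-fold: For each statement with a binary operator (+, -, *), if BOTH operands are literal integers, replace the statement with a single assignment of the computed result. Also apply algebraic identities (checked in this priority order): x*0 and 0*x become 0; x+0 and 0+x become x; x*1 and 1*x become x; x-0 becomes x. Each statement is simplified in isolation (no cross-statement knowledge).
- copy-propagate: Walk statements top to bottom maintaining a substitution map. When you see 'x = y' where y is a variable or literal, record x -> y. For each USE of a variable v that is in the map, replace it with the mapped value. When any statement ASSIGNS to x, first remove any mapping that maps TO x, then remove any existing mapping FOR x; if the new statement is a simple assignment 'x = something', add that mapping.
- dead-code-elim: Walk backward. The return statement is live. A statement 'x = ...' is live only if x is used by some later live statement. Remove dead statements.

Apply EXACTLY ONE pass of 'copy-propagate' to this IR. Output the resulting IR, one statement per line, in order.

Answer: z = 7
x = 6 * 1
t = 7
c = x - 0
return x

Derivation:
Applying copy-propagate statement-by-statement:
  [1] z = 7  (unchanged)
  [2] x = 6 * 1  (unchanged)
  [3] t = z  -> t = 7
  [4] c = x - 0  (unchanged)
  [5] return x  (unchanged)
Result (5 stmts):
  z = 7
  x = 6 * 1
  t = 7
  c = x - 0
  return x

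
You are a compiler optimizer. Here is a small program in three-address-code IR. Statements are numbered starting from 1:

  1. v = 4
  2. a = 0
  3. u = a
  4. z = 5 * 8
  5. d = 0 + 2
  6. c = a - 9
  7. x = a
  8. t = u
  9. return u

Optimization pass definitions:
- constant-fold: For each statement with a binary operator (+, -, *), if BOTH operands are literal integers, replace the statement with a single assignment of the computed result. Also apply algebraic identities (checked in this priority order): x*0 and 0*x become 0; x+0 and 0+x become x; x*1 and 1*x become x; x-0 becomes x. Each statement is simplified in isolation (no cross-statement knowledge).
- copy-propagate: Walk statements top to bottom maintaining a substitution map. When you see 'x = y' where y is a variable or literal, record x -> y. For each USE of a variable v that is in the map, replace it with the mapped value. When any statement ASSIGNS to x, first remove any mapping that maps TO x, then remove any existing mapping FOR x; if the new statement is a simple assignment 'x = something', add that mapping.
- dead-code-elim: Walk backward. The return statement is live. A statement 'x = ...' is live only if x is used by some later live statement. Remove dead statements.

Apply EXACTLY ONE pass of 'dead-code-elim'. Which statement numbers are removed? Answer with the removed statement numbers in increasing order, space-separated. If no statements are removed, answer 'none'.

Backward liveness scan:
Stmt 1 'v = 4': DEAD (v not in live set [])
Stmt 2 'a = 0': KEEP (a is live); live-in = []
Stmt 3 'u = a': KEEP (u is live); live-in = ['a']
Stmt 4 'z = 5 * 8': DEAD (z not in live set ['u'])
Stmt 5 'd = 0 + 2': DEAD (d not in live set ['u'])
Stmt 6 'c = a - 9': DEAD (c not in live set ['u'])
Stmt 7 'x = a': DEAD (x not in live set ['u'])
Stmt 8 't = u': DEAD (t not in live set ['u'])
Stmt 9 'return u': KEEP (return); live-in = ['u']
Removed statement numbers: [1, 4, 5, 6, 7, 8]
Surviving IR:
  a = 0
  u = a
  return u

Answer: 1 4 5 6 7 8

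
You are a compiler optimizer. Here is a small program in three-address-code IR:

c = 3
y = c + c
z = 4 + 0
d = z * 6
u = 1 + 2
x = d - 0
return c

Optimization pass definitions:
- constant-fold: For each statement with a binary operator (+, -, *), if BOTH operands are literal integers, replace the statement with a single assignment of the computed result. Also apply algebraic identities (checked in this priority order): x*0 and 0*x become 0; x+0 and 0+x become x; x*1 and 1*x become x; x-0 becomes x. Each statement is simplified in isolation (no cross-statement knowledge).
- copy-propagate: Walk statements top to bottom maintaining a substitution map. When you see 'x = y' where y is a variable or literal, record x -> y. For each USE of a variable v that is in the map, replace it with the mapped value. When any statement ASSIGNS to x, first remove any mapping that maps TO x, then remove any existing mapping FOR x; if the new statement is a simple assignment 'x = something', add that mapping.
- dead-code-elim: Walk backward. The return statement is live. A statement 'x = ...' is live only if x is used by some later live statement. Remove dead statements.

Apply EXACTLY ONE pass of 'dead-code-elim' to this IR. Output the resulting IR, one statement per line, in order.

Applying dead-code-elim statement-by-statement:
  [7] return c  -> KEEP (return); live=['c']
  [6] x = d - 0  -> DEAD (x not live)
  [5] u = 1 + 2  -> DEAD (u not live)
  [4] d = z * 6  -> DEAD (d not live)
  [3] z = 4 + 0  -> DEAD (z not live)
  [2] y = c + c  -> DEAD (y not live)
  [1] c = 3  -> KEEP; live=[]
Result (2 stmts):
  c = 3
  return c

Answer: c = 3
return c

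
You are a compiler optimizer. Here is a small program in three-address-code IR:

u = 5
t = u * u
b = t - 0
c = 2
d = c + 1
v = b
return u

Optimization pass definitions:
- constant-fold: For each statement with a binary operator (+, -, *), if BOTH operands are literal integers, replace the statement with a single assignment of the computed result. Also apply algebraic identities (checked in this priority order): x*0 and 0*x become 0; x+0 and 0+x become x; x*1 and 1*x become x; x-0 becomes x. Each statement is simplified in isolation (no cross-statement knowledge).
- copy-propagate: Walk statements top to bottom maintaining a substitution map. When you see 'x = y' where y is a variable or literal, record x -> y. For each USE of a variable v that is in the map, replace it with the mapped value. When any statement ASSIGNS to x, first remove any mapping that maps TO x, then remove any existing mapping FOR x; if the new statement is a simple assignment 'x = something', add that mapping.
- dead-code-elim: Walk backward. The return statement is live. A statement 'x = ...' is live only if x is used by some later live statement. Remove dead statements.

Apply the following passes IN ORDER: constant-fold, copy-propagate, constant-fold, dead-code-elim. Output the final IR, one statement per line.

Initial IR:
  u = 5
  t = u * u
  b = t - 0
  c = 2
  d = c + 1
  v = b
  return u
After constant-fold (7 stmts):
  u = 5
  t = u * u
  b = t
  c = 2
  d = c + 1
  v = b
  return u
After copy-propagate (7 stmts):
  u = 5
  t = 5 * 5
  b = t
  c = 2
  d = 2 + 1
  v = t
  return 5
After constant-fold (7 stmts):
  u = 5
  t = 25
  b = t
  c = 2
  d = 3
  v = t
  return 5
After dead-code-elim (1 stmts):
  return 5

Answer: return 5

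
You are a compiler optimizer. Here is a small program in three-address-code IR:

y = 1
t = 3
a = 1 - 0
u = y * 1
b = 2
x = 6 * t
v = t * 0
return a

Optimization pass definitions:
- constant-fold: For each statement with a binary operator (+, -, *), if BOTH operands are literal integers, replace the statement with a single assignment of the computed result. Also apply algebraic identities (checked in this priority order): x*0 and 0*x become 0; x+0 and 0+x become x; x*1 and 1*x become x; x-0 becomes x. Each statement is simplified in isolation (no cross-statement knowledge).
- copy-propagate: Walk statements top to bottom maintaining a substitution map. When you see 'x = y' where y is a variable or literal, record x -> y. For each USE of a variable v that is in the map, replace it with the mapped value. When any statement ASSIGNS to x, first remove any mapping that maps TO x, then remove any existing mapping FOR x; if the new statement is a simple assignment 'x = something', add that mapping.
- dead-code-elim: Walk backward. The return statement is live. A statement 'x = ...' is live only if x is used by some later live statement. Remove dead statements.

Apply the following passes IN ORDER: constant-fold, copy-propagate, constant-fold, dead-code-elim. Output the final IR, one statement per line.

Answer: return 1

Derivation:
Initial IR:
  y = 1
  t = 3
  a = 1 - 0
  u = y * 1
  b = 2
  x = 6 * t
  v = t * 0
  return a
After constant-fold (8 stmts):
  y = 1
  t = 3
  a = 1
  u = y
  b = 2
  x = 6 * t
  v = 0
  return a
After copy-propagate (8 stmts):
  y = 1
  t = 3
  a = 1
  u = 1
  b = 2
  x = 6 * 3
  v = 0
  return 1
After constant-fold (8 stmts):
  y = 1
  t = 3
  a = 1
  u = 1
  b = 2
  x = 18
  v = 0
  return 1
After dead-code-elim (1 stmts):
  return 1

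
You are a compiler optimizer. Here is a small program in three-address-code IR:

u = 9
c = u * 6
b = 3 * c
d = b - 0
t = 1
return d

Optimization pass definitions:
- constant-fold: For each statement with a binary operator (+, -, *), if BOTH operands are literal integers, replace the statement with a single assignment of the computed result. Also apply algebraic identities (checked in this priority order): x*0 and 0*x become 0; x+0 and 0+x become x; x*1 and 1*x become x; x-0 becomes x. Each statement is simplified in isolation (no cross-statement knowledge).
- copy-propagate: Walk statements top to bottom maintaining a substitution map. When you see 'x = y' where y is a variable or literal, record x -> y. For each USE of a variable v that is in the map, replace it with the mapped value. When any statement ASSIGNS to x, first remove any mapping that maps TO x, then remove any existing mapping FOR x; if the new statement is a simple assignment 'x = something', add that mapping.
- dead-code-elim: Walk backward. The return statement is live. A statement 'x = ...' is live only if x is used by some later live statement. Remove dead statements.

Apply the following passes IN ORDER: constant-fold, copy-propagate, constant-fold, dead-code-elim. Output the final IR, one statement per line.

Initial IR:
  u = 9
  c = u * 6
  b = 3 * c
  d = b - 0
  t = 1
  return d
After constant-fold (6 stmts):
  u = 9
  c = u * 6
  b = 3 * c
  d = b
  t = 1
  return d
After copy-propagate (6 stmts):
  u = 9
  c = 9 * 6
  b = 3 * c
  d = b
  t = 1
  return b
After constant-fold (6 stmts):
  u = 9
  c = 54
  b = 3 * c
  d = b
  t = 1
  return b
After dead-code-elim (3 stmts):
  c = 54
  b = 3 * c
  return b

Answer: c = 54
b = 3 * c
return b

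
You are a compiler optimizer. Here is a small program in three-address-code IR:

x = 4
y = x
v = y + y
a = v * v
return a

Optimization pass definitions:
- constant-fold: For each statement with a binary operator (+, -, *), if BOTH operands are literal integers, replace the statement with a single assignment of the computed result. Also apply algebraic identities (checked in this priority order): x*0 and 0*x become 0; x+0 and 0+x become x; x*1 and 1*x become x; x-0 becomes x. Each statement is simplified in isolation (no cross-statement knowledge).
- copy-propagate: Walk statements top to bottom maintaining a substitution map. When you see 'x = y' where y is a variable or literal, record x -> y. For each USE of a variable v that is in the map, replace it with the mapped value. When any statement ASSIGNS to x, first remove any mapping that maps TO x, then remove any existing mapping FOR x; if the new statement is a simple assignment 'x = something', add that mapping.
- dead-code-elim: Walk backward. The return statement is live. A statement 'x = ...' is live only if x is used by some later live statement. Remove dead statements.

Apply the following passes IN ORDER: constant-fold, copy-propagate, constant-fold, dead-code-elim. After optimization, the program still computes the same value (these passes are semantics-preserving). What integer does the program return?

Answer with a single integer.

Initial IR:
  x = 4
  y = x
  v = y + y
  a = v * v
  return a
After constant-fold (5 stmts):
  x = 4
  y = x
  v = y + y
  a = v * v
  return a
After copy-propagate (5 stmts):
  x = 4
  y = 4
  v = 4 + 4
  a = v * v
  return a
After constant-fold (5 stmts):
  x = 4
  y = 4
  v = 8
  a = v * v
  return a
After dead-code-elim (3 stmts):
  v = 8
  a = v * v
  return a
Evaluate:
  x = 4  =>  x = 4
  y = x  =>  y = 4
  v = y + y  =>  v = 8
  a = v * v  =>  a = 64
  return a = 64

Answer: 64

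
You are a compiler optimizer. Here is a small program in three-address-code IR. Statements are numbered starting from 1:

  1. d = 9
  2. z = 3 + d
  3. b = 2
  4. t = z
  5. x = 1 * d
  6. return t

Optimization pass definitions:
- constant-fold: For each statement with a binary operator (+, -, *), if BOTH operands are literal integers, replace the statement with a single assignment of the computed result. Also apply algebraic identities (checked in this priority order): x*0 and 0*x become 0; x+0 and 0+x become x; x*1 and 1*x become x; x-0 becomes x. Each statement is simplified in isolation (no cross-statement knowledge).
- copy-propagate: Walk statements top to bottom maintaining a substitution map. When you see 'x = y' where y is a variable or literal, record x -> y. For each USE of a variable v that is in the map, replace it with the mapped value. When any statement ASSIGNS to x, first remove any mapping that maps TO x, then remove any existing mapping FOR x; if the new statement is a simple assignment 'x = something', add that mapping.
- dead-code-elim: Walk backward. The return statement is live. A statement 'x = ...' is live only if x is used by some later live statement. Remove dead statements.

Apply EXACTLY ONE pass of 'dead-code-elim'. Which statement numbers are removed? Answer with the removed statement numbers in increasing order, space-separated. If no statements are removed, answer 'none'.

Answer: 3 5

Derivation:
Backward liveness scan:
Stmt 1 'd = 9': KEEP (d is live); live-in = []
Stmt 2 'z = 3 + d': KEEP (z is live); live-in = ['d']
Stmt 3 'b = 2': DEAD (b not in live set ['z'])
Stmt 4 't = z': KEEP (t is live); live-in = ['z']
Stmt 5 'x = 1 * d': DEAD (x not in live set ['t'])
Stmt 6 'return t': KEEP (return); live-in = ['t']
Removed statement numbers: [3, 5]
Surviving IR:
  d = 9
  z = 3 + d
  t = z
  return t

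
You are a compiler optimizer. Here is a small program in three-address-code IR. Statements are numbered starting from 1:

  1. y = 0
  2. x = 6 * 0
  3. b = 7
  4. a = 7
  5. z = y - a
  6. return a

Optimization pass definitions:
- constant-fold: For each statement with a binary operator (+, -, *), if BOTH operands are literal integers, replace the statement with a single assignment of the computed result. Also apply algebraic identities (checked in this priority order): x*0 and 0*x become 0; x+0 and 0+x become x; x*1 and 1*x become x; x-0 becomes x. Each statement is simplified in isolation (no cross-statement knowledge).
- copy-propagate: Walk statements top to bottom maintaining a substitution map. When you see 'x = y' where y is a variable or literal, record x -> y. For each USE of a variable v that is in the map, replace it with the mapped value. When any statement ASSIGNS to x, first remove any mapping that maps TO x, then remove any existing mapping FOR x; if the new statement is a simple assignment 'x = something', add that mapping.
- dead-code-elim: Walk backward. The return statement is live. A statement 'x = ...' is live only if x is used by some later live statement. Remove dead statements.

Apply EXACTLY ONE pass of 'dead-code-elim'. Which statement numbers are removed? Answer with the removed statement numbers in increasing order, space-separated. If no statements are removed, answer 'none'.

Backward liveness scan:
Stmt 1 'y = 0': DEAD (y not in live set [])
Stmt 2 'x = 6 * 0': DEAD (x not in live set [])
Stmt 3 'b = 7': DEAD (b not in live set [])
Stmt 4 'a = 7': KEEP (a is live); live-in = []
Stmt 5 'z = y - a': DEAD (z not in live set ['a'])
Stmt 6 'return a': KEEP (return); live-in = ['a']
Removed statement numbers: [1, 2, 3, 5]
Surviving IR:
  a = 7
  return a

Answer: 1 2 3 5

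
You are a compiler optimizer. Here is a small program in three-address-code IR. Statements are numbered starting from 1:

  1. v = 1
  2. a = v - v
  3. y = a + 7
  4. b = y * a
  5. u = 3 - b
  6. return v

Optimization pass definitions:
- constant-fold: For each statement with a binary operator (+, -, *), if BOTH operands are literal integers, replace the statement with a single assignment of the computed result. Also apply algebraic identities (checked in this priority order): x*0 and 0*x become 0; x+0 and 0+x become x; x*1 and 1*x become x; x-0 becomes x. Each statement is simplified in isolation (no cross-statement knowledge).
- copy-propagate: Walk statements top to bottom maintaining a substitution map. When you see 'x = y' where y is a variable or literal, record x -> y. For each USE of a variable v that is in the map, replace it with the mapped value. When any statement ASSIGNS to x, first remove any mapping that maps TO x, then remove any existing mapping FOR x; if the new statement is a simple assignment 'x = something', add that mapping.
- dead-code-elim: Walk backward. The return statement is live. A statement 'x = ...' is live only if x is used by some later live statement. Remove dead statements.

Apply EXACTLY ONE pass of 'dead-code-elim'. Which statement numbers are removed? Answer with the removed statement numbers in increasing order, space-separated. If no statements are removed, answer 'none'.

Answer: 2 3 4 5

Derivation:
Backward liveness scan:
Stmt 1 'v = 1': KEEP (v is live); live-in = []
Stmt 2 'a = v - v': DEAD (a not in live set ['v'])
Stmt 3 'y = a + 7': DEAD (y not in live set ['v'])
Stmt 4 'b = y * a': DEAD (b not in live set ['v'])
Stmt 5 'u = 3 - b': DEAD (u not in live set ['v'])
Stmt 6 'return v': KEEP (return); live-in = ['v']
Removed statement numbers: [2, 3, 4, 5]
Surviving IR:
  v = 1
  return v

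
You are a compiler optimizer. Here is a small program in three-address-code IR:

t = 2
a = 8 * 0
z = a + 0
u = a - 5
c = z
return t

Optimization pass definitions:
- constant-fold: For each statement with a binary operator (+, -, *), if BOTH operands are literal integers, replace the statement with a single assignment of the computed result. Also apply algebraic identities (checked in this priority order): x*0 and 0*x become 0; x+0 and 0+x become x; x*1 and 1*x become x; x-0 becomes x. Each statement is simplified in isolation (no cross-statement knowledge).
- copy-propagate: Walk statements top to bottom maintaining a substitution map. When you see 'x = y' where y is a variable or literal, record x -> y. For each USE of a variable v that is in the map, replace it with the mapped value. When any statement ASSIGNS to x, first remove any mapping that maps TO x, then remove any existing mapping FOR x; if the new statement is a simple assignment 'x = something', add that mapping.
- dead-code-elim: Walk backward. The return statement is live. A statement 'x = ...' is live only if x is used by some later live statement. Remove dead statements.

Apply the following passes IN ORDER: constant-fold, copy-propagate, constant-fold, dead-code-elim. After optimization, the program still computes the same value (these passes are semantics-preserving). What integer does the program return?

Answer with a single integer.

Answer: 2

Derivation:
Initial IR:
  t = 2
  a = 8 * 0
  z = a + 0
  u = a - 5
  c = z
  return t
After constant-fold (6 stmts):
  t = 2
  a = 0
  z = a
  u = a - 5
  c = z
  return t
After copy-propagate (6 stmts):
  t = 2
  a = 0
  z = 0
  u = 0 - 5
  c = 0
  return 2
After constant-fold (6 stmts):
  t = 2
  a = 0
  z = 0
  u = -5
  c = 0
  return 2
After dead-code-elim (1 stmts):
  return 2
Evaluate:
  t = 2  =>  t = 2
  a = 8 * 0  =>  a = 0
  z = a + 0  =>  z = 0
  u = a - 5  =>  u = -5
  c = z  =>  c = 0
  return t = 2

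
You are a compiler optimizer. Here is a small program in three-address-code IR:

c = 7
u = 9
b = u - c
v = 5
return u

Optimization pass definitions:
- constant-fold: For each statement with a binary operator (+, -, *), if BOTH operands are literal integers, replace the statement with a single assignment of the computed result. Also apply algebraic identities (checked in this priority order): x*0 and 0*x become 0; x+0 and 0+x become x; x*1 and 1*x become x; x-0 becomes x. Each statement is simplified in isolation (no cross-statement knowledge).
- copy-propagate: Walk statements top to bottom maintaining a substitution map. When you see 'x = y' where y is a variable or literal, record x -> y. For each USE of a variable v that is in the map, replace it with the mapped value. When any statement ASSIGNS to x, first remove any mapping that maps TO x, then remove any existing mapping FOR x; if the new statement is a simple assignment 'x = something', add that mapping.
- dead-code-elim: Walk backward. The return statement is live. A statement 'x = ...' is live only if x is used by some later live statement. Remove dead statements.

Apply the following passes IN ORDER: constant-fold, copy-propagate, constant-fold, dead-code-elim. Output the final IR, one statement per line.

Initial IR:
  c = 7
  u = 9
  b = u - c
  v = 5
  return u
After constant-fold (5 stmts):
  c = 7
  u = 9
  b = u - c
  v = 5
  return u
After copy-propagate (5 stmts):
  c = 7
  u = 9
  b = 9 - 7
  v = 5
  return 9
After constant-fold (5 stmts):
  c = 7
  u = 9
  b = 2
  v = 5
  return 9
After dead-code-elim (1 stmts):
  return 9

Answer: return 9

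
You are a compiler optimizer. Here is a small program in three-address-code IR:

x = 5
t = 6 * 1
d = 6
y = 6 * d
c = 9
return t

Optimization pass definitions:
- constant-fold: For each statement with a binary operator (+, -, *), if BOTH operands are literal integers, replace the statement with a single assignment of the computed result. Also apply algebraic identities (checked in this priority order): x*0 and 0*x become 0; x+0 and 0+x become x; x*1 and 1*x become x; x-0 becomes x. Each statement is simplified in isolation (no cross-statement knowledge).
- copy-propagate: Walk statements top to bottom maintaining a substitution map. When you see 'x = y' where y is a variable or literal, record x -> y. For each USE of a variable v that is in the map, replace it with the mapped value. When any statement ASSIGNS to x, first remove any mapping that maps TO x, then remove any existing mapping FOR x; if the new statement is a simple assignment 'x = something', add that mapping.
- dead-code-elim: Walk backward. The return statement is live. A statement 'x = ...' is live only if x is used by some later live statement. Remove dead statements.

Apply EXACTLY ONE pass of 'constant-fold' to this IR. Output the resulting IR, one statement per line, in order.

Answer: x = 5
t = 6
d = 6
y = 6 * d
c = 9
return t

Derivation:
Applying constant-fold statement-by-statement:
  [1] x = 5  (unchanged)
  [2] t = 6 * 1  -> t = 6
  [3] d = 6  (unchanged)
  [4] y = 6 * d  (unchanged)
  [5] c = 9  (unchanged)
  [6] return t  (unchanged)
Result (6 stmts):
  x = 5
  t = 6
  d = 6
  y = 6 * d
  c = 9
  return t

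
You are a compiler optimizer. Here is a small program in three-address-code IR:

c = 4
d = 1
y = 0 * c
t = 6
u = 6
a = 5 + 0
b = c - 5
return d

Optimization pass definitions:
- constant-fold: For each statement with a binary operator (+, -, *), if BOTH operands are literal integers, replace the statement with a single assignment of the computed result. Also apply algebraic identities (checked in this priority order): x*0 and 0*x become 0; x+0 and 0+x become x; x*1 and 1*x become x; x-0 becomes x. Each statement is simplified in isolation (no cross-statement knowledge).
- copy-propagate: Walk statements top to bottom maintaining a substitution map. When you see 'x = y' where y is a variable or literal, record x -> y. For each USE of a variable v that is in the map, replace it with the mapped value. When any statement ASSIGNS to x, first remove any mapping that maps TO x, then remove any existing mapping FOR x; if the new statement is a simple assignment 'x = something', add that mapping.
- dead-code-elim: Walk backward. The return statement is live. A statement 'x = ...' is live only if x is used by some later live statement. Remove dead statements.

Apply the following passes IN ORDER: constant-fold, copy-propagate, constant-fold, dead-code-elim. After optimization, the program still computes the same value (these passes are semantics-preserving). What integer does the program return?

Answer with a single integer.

Initial IR:
  c = 4
  d = 1
  y = 0 * c
  t = 6
  u = 6
  a = 5 + 0
  b = c - 5
  return d
After constant-fold (8 stmts):
  c = 4
  d = 1
  y = 0
  t = 6
  u = 6
  a = 5
  b = c - 5
  return d
After copy-propagate (8 stmts):
  c = 4
  d = 1
  y = 0
  t = 6
  u = 6
  a = 5
  b = 4 - 5
  return 1
After constant-fold (8 stmts):
  c = 4
  d = 1
  y = 0
  t = 6
  u = 6
  a = 5
  b = -1
  return 1
After dead-code-elim (1 stmts):
  return 1
Evaluate:
  c = 4  =>  c = 4
  d = 1  =>  d = 1
  y = 0 * c  =>  y = 0
  t = 6  =>  t = 6
  u = 6  =>  u = 6
  a = 5 + 0  =>  a = 5
  b = c - 5  =>  b = -1
  return d = 1

Answer: 1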